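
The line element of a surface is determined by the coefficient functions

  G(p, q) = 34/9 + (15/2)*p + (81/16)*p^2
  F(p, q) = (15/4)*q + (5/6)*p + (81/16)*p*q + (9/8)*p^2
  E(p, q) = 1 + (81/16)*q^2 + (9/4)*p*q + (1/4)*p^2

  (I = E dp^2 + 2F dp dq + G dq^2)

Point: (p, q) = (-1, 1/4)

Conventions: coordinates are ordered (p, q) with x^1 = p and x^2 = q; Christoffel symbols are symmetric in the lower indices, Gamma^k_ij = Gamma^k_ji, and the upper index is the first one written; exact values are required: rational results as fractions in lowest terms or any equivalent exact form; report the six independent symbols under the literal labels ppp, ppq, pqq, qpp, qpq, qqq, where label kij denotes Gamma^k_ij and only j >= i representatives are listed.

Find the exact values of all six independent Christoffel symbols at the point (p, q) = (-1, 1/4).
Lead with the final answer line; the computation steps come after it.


Answer: Gamma_ppp = 72/3097, Gamma_ppq = 324/3097, Gamma_pqq = 0, Gamma_qpp = -672/3097, Gamma_qpq = -3024/3097, Gamma_qqq = 0

E = 257/256, F = -7/192, G = 193/144 at the point
E_p = 1/16, E_q = 9/32, F_p = -29/192, F_q = -21/16, G_p = -21/8, G_q = 0
EG - F^2 = 3097/2304;  g^inv = (2304/3097) * [[193/144, 7/192], [7/192, 257/256]]
first-kind symbols [ij,l] = (1/2)(d_i g_jl + d_j g_il - d_l g_ij): [pp,p] = E_p/2 = 1/32, [pp,q] = F_p - E_q/2 = -7/24, [pq,p] = E_q/2 = 9/64, [pq,q] = G_p/2 = -21/16, [qq,p] = F_q - G_p/2 = 0, [qq,q] = G_q/2 = 0
Gamma^p_ij = (G*[ij,p] - F*[ij,q])/(EG - F^2), Gamma^q_ij = (E*[ij,q] - F*[ij,p])/(EG - F^2)


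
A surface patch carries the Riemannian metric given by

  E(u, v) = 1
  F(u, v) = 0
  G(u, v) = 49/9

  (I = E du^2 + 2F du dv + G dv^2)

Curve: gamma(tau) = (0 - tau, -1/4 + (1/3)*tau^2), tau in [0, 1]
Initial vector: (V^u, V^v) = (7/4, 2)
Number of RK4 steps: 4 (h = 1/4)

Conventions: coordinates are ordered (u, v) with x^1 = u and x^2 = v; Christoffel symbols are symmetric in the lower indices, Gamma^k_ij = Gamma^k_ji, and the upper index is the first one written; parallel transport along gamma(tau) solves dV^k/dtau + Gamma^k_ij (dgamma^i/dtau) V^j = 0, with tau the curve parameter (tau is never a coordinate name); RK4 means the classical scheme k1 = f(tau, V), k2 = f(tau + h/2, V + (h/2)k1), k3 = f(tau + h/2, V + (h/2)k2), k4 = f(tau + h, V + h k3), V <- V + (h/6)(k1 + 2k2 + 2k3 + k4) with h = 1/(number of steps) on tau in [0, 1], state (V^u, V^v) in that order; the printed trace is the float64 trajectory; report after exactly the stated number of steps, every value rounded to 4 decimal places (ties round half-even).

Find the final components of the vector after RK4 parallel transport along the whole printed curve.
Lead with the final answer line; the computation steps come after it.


Answer: V^u = 1.7500, V^v = 2.0000

gamma'(tau) = (-1, (2/3)*tau); f(tau, V)^k = -Gamma^k_ij(gamma(tau)) gamma'^i(tau) V^j; h = 1/4; intermediate values shown to 6 dp
curve data and Christoffel symbols at the stage parameters:
  tau = 0.000000: gamma = (0.000000, -0.250000), gamma' = (-1.000000, 0.000000); Gamma_uuu = 0.000000, Gamma_uuv = 0.000000, Gamma_uvv = 0.000000, Gamma_vuu = 0.000000, Gamma_vuv = 0.000000, Gamma_vvv = 0.000000
  tau = 0.125000: gamma = (-0.125000, -0.244792), gamma' = (-1.000000, 0.083333); Gamma_uuu = 0.000000, Gamma_uuv = 0.000000, Gamma_uvv = 0.000000, Gamma_vuu = 0.000000, Gamma_vuv = 0.000000, Gamma_vvv = 0.000000
  tau = 0.250000: gamma = (-0.250000, -0.229167), gamma' = (-1.000000, 0.166667); Gamma_uuu = 0.000000, Gamma_uuv = 0.000000, Gamma_uvv = 0.000000, Gamma_vuu = 0.000000, Gamma_vuv = 0.000000, Gamma_vvv = 0.000000
  tau = 0.375000: gamma = (-0.375000, -0.203125), gamma' = (-1.000000, 0.250000); Gamma_uuu = 0.000000, Gamma_uuv = 0.000000, Gamma_uvv = 0.000000, Gamma_vuu = 0.000000, Gamma_vuv = 0.000000, Gamma_vvv = 0.000000
  tau = 0.500000: gamma = (-0.500000, -0.166667), gamma' = (-1.000000, 0.333333); Gamma_uuu = 0.000000, Gamma_uuv = 0.000000, Gamma_uvv = 0.000000, Gamma_vuu = 0.000000, Gamma_vuv = 0.000000, Gamma_vvv = 0.000000
  tau = 0.625000: gamma = (-0.625000, -0.119792), gamma' = (-1.000000, 0.416667); Gamma_uuu = 0.000000, Gamma_uuv = 0.000000, Gamma_uvv = 0.000000, Gamma_vuu = 0.000000, Gamma_vuv = 0.000000, Gamma_vvv = 0.000000
  tau = 0.750000: gamma = (-0.750000, -0.062500), gamma' = (-1.000000, 0.500000); Gamma_uuu = 0.000000, Gamma_uuv = 0.000000, Gamma_uvv = 0.000000, Gamma_vuu = 0.000000, Gamma_vuv = 0.000000, Gamma_vvv = 0.000000
  tau = 0.875000: gamma = (-0.875000, 0.005208), gamma' = (-1.000000, 0.583333); Gamma_uuu = 0.000000, Gamma_uuv = 0.000000, Gamma_uvv = 0.000000, Gamma_vuu = 0.000000, Gamma_vuv = 0.000000, Gamma_vvv = 0.000000
  tau = 1.000000: gamma = (-1.000000, 0.083333), gamma' = (-1.000000, 0.666667); Gamma_uuu = 0.000000, Gamma_uuv = 0.000000, Gamma_uvv = 0.000000, Gamma_vuu = 0.000000, Gamma_vuv = 0.000000, Gamma_vvv = 0.000000
step 0: V^u = 1.7500, V^v = 2.0000
step 1: k1 = (0.000000, 0.000000), k2 = (0.000000, 0.000000), k3 = (0.000000, 0.000000), k4 = (0.000000, 0.000000); V <- V + (h/6)(k1 + 2k2 + 2k3 + k4): V^u = 1.7500, V^v = 2.0000
step 2: k1 = (0.000000, 0.000000), k2 = (0.000000, 0.000000), k3 = (0.000000, 0.000000), k4 = (0.000000, 0.000000); V <- V + (h/6)(k1 + 2k2 + 2k3 + k4): V^u = 1.7500, V^v = 2.0000
step 3: k1 = (0.000000, 0.000000), k2 = (0.000000, 0.000000), k3 = (0.000000, 0.000000), k4 = (0.000000, 0.000000); V <- V + (h/6)(k1 + 2k2 + 2k3 + k4): V^u = 1.7500, V^v = 2.0000
step 4: k1 = (0.000000, 0.000000), k2 = (0.000000, 0.000000), k3 = (0.000000, 0.000000), k4 = (0.000000, 0.000000); V <- V + (h/6)(k1 + 2k2 + 2k3 + k4): V^u = 1.7500, V^v = 2.0000


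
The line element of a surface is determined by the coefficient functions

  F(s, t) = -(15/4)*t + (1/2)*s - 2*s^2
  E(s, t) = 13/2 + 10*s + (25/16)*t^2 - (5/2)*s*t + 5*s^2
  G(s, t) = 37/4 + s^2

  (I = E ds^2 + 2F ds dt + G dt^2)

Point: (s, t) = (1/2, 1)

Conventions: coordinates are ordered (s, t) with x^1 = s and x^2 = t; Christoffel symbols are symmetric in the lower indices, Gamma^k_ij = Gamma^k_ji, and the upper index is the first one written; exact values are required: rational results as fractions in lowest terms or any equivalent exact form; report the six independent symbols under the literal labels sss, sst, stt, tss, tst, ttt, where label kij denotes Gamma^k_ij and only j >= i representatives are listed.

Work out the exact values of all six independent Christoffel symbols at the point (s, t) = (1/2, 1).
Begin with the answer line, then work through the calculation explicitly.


Answer: Gamma_sss = 1588/3459, Gamma_sst = 349/3459, Gamma_stt = -1292/3459, Gamma_tss = -1751/27672, Gamma_tst = 329/3459, Gamma_ttt = -544/3459

E = 209/16, F = -4, G = 19/2 at the point
E_s = 25/2, E_t = 15/8, F_s = -3/2, F_t = -15/4, G_s = 1, G_t = 0
EG - F^2 = 3459/32;  g^inv = (32/3459) * [[19/2, 4], [4, 209/16]]
first-kind symbols [ij,l] = (1/2)(d_i g_jl + d_j g_il - d_l g_ij): [ss,s] = E_s/2 = 25/4, [ss,t] = F_s - E_t/2 = -39/16, [st,s] = E_t/2 = 15/16, [st,t] = G_s/2 = 1/2, [tt,s] = F_t - G_s/2 = -17/4, [tt,t] = G_t/2 = 0
Gamma^s_ij = (G*[ij,s] - F*[ij,t])/(EG - F^2), Gamma^t_ij = (E*[ij,t] - F*[ij,s])/(EG - F^2)


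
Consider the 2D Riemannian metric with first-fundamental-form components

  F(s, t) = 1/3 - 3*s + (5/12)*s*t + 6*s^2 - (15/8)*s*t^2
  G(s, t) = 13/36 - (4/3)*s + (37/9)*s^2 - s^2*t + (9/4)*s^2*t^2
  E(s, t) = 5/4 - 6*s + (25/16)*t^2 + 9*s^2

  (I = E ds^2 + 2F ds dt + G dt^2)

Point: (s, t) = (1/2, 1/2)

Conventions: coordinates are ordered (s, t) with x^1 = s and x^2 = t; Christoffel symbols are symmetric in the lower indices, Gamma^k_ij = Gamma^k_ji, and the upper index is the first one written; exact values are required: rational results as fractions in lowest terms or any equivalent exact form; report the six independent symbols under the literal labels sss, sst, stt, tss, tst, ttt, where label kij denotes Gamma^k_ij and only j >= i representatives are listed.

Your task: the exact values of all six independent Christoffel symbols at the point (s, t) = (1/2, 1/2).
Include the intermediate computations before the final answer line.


E = 57/64, F = 13/64, G = 425/576 at the point
E_s = 3, E_t = 25/16, F_s = 263/96, F_t = -35/48, G_s = 409/144, G_t = 5/16
EG - F^2 = 473/768;  g^inv = (768/473) * [[425/576, -13/64], [-13/64, 57/64]]
first-kind symbols [ij,l] = (1/2)(d_i g_jl + d_j g_il - d_l g_ij): [ss,s] = E_s/2 = 3/2, [ss,t] = F_s - E_t/2 = 47/24, [st,s] = E_t/2 = 25/32, [st,t] = G_s/2 = 409/288, [tt,s] = F_t - G_s/2 = -619/288, [tt,t] = G_t/2 = 5/32
Gamma^s_ij = (G*[ij,s] - F*[ij,t])/(EG - F^2), Gamma^t_ij = (E*[ij,t] - F*[ij,s])/(EG - F^2)

Answer: Gamma_sss = 99/86, Gamma_sst = 1327/2838, Gamma_stt = -67085/25542, Gamma_tss = 201/86, Gamma_tst = 1699/946, Gamma_ttt = 2653/2838


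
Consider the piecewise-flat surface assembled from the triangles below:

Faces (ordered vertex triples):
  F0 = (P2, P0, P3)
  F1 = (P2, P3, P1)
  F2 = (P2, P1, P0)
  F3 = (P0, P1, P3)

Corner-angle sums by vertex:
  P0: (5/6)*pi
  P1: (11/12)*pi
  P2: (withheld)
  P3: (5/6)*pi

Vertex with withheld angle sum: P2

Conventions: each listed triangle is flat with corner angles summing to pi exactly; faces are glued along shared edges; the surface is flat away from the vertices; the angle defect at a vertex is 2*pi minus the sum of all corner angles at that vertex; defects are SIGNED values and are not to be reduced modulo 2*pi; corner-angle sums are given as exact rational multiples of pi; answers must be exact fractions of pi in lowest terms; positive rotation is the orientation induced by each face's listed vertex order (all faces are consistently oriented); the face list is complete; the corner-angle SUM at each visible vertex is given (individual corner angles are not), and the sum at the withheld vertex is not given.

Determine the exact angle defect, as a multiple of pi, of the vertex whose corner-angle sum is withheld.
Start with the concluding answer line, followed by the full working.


Answer: defect(P2) = (7/12)*pi

V = 4, E = 6, F = 4; chi = V - E + F = 2
Gauss-Bonnet: total defect = 2*pi*chi = 4*pi; visible defects sum to (41/12)*pi


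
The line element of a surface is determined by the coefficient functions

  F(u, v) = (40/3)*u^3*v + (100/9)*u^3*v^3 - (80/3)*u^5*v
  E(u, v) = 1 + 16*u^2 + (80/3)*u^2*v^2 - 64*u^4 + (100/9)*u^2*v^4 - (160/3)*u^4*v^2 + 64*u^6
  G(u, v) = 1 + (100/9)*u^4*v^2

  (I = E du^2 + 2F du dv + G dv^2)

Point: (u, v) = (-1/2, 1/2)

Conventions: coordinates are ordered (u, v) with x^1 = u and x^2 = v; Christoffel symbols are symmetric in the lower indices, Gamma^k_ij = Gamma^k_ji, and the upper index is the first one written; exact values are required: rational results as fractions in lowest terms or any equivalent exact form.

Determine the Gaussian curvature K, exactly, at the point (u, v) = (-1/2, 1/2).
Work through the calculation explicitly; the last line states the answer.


E = 433/144, F = -85/144, G = 169/144, EG - F^2 = 229/72 at the point
E_u = 119/36, E_v = 85/18, F_u = 15/8, F_v = -15/8, G_u = -25/18, G_v = 25/36
E_vv = 15, F_uv = 95/12, G_uu = 25/3
The intrinsic route: Brioschi's K = (det M1 - det M2)/(EG - F^2)^2.
M1 = [[-E_vv/2 + F_uv - G_uu/2, E_u/2, F_u - E_v/2], [F_v - G_u/2, E, F], [G_v/2, F, G]] = [[-15/4, 119/72, -35/72], [-85/72, 433/144, -85/144], [25/72, -85/144, 169/144]]; det M1 = -6355/648
M2 = [[0, E_v/2, G_u/2], [E_v/2, E, F], [G_u/2, F, G]] = [[0, 85/36, -25/36], [85/36, 433/144, -85/144], [-25/36, -85/144, 169/144]]; det M2 = -3925/648
det M1 - det M2 = -15/4; K = -15/4 / (229/72)^2 = -19440/52441

Answer: K = -19440/52441


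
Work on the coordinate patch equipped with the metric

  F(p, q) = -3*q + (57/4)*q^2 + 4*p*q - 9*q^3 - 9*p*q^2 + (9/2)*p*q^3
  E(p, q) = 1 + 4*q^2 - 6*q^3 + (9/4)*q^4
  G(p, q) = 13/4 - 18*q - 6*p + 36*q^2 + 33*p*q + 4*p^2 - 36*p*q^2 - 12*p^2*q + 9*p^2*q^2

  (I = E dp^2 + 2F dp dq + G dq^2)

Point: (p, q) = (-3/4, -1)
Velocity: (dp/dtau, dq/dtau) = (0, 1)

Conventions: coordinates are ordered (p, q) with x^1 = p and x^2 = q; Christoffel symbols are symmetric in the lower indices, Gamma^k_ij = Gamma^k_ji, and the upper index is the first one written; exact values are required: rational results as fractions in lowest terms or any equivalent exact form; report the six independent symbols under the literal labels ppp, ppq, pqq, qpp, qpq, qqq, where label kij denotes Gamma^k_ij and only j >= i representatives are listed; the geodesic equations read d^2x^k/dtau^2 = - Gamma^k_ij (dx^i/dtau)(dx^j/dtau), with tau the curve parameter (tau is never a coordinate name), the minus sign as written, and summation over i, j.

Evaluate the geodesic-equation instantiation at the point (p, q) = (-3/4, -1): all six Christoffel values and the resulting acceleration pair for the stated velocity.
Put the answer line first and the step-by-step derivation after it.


Answer: Gamma_ppp = 0, Gamma_ppq = -280/2237, Gamma_pqq = -462/2237, Gamma_qpp = 0, Gamma_qpq = -900/2237, Gamma_qqq = -1485/2237; accelerations (d^2p/dtau^2, d^2q/dtau^2) = (462/2237, 1485/2237)

E = 53/4, F = 315/8, G = 2041/16 at the point
E_p = 0, E_q = -35, F_p = -35/2, F_q = -681/8, G_p = -225/2, G_q = -1485/8
EG - F^2 = 2237/16;  g^inv = (16/2237) * [[2041/16, -315/8], [-315/8, 53/4]]
first-kind symbols [ij,l] = (1/2)(d_i g_jl + d_j g_il - d_l g_ij): [pp,p] = E_p/2 = 0, [pp,q] = F_p - E_q/2 = 0, [pq,p] = E_q/2 = -35/2, [pq,q] = G_p/2 = -225/4, [qq,p] = F_q - G_p/2 = -231/8, [qq,q] = G_q/2 = -1485/16
Gamma^p_ij = (G*[ij,p] - F*[ij,q])/(EG - F^2), Gamma^q_ij = (E*[ij,q] - F*[ij,p])/(EG - F^2)
Gamma_ppp = 0, Gamma_ppq = -280/2237, Gamma_pqq = -462/2237, Gamma_qpp = 0, Gamma_qpq = -900/2237, Gamma_qqq = -1485/2237
d^2p/dtau^2 = -(Gamma_ppp*(0)^2 + 2*Gamma_ppq*(0)*(1) + Gamma_pqq*(1)^2) = 462/2237
d^2q/dtau^2 = -(Gamma_qpp*(0)^2 + 2*Gamma_qpq*(0)*(1) + Gamma_qqq*(1)^2) = 1485/2237


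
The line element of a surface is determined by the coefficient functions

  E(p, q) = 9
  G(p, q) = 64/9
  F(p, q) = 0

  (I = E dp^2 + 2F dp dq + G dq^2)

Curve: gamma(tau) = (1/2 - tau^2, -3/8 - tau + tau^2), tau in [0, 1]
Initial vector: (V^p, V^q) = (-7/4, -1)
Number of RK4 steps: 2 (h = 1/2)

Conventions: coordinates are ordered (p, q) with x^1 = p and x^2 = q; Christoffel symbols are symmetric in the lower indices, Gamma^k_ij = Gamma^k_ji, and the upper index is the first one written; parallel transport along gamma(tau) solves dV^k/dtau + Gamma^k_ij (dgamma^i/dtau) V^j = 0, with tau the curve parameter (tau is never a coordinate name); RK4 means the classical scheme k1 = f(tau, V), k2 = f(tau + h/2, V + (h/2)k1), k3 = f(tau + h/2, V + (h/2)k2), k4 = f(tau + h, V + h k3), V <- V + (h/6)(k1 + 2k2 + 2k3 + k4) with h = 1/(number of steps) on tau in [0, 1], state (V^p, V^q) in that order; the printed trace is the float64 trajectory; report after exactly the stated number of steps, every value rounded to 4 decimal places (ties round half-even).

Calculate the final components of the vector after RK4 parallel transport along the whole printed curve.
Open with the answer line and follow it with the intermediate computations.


Answer: V^p = -1.7500, V^q = -1.0000

gamma'(tau) = (-2*tau, -1 + 2*tau); f(tau, V)^k = -Gamma^k_ij(gamma(tau)) gamma'^i(tau) V^j; h = 1/2; intermediate values shown to 6 dp
curve data and Christoffel symbols at the stage parameters:
  tau = 0.000000: gamma = (0.500000, -0.375000), gamma' = (0.000000, -1.000000); Gamma_ppp = 0.000000, Gamma_ppq = 0.000000, Gamma_pqq = 0.000000, Gamma_qpp = 0.000000, Gamma_qpq = 0.000000, Gamma_qqq = 0.000000
  tau = 0.250000: gamma = (0.437500, -0.562500), gamma' = (-0.500000, -0.500000); Gamma_ppp = 0.000000, Gamma_ppq = 0.000000, Gamma_pqq = 0.000000, Gamma_qpp = 0.000000, Gamma_qpq = 0.000000, Gamma_qqq = 0.000000
  tau = 0.500000: gamma = (0.250000, -0.625000), gamma' = (-1.000000, 0.000000); Gamma_ppp = 0.000000, Gamma_ppq = 0.000000, Gamma_pqq = 0.000000, Gamma_qpp = 0.000000, Gamma_qpq = 0.000000, Gamma_qqq = 0.000000
  tau = 0.750000: gamma = (-0.062500, -0.562500), gamma' = (-1.500000, 0.500000); Gamma_ppp = 0.000000, Gamma_ppq = 0.000000, Gamma_pqq = 0.000000, Gamma_qpp = 0.000000, Gamma_qpq = 0.000000, Gamma_qqq = 0.000000
  tau = 1.000000: gamma = (-0.500000, -0.375000), gamma' = (-2.000000, 1.000000); Gamma_ppp = 0.000000, Gamma_ppq = 0.000000, Gamma_pqq = 0.000000, Gamma_qpp = 0.000000, Gamma_qpq = 0.000000, Gamma_qqq = 0.000000
step 0: V^p = -1.7500, V^q = -1.0000
step 1: k1 = (0.000000, 0.000000), k2 = (0.000000, 0.000000), k3 = (0.000000, 0.000000), k4 = (0.000000, 0.000000); V <- V + (h/6)(k1 + 2k2 + 2k3 + k4): V^p = -1.7500, V^q = -1.0000
step 2: k1 = (0.000000, 0.000000), k2 = (0.000000, 0.000000), k3 = (0.000000, 0.000000), k4 = (0.000000, 0.000000); V <- V + (h/6)(k1 + 2k2 + 2k3 + k4): V^p = -1.7500, V^q = -1.0000


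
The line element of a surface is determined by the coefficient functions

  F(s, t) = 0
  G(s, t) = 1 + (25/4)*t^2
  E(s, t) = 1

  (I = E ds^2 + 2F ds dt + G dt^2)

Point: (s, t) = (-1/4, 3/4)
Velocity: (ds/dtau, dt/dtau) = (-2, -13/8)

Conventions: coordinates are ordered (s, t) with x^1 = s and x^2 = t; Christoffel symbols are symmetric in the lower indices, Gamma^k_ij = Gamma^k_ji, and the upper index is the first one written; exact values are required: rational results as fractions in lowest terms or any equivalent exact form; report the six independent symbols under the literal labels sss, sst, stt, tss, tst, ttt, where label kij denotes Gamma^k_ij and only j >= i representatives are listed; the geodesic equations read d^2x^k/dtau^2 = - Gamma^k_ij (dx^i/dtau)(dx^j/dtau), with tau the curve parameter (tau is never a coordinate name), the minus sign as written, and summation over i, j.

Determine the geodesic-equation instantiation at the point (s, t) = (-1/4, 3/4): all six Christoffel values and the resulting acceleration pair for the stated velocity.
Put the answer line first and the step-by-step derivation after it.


Answer: Gamma_sss = 0, Gamma_sst = 0, Gamma_stt = 0, Gamma_tss = 0, Gamma_tst = 0, Gamma_ttt = 300/289; accelerations (d^2s/dtau^2, d^2t/dtau^2) = (0, -12675/4624)

E = 1, F = 0, G = 289/64 at the point
E_s = 0, E_t = 0, F_s = 0, F_t = 0, G_s = 0, G_t = 75/8
EG - F^2 = 289/64;  g^inv = (64/289) * [[289/64, 0], [0, 1]]
first-kind symbols [ij,l] = (1/2)(d_i g_jl + d_j g_il - d_l g_ij): [ss,s] = E_s/2 = 0, [ss,t] = F_s - E_t/2 = 0, [st,s] = E_t/2 = 0, [st,t] = G_s/2 = 0, [tt,s] = F_t - G_s/2 = 0, [tt,t] = G_t/2 = 75/16
Gamma^s_ij = (G*[ij,s] - F*[ij,t])/(EG - F^2), Gamma^t_ij = (E*[ij,t] - F*[ij,s])/(EG - F^2)
Gamma_sss = 0, Gamma_sst = 0, Gamma_stt = 0, Gamma_tss = 0, Gamma_tst = 0, Gamma_ttt = 300/289
d^2s/dtau^2 = -(Gamma_sss*(-2)^2 + 2*Gamma_sst*(-2)*(-13/8) + Gamma_stt*(-13/8)^2) = 0
d^2t/dtau^2 = -(Gamma_tss*(-2)^2 + 2*Gamma_tst*(-2)*(-13/8) + Gamma_ttt*(-13/8)^2) = -12675/4624


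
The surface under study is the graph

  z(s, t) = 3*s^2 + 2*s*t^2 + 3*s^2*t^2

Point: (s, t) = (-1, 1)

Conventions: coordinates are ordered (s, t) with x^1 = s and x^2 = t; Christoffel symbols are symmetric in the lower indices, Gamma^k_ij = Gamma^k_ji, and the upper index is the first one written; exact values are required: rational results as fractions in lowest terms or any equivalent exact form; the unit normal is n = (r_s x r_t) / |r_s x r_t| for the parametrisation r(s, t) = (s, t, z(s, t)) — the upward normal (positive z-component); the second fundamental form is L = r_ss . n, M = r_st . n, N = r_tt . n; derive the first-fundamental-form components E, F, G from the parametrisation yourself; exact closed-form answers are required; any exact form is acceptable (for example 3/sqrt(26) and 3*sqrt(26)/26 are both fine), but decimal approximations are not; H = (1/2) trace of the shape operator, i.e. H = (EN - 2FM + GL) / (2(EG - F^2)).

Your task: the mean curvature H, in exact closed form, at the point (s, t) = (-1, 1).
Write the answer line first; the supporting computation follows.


Answer: H = -29*sqrt(105)/11025

z_s = -10, z_t = 2, z_ss = 12, z_st = -8, z_tt = 2
E = 101, F = -20, G = 5; answer radicand W^2 = 105
unnormalised second-form numerators: l = 12, m = -8, n = 2; L = l/sqrt(105), and similarly M = m/sqrt(W^2), N = n/sqrt(W^2)
H = (E*n - 2*F*m + G*l) / (2*(EG - F^2)*sqrt(W^2)); E*n - 2*F*m + G*l = -58, EG - F^2 = 105, so H = (-29/105)/sqrt(105)


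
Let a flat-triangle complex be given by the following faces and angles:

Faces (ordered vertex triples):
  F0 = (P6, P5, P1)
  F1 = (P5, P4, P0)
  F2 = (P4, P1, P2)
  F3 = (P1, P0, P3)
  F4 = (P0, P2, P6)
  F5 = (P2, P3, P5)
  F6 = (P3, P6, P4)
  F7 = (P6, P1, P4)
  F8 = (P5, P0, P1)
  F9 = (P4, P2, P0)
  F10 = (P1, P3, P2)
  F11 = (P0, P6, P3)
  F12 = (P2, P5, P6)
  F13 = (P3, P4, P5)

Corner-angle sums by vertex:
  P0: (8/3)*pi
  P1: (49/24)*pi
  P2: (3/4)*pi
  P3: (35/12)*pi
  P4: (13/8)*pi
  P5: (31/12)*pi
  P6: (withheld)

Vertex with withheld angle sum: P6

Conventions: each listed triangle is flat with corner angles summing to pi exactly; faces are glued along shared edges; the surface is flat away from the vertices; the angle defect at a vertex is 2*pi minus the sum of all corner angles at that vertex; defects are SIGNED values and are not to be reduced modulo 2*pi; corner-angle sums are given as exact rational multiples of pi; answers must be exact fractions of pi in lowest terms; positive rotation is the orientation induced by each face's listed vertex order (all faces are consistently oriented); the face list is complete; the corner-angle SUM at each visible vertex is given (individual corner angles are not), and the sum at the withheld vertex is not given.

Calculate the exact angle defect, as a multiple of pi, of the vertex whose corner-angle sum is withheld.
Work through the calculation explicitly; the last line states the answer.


V = 7, E = 21, F = 14; chi = V - E + F = 0
Gauss-Bonnet: total defect = 2*pi*chi = 0; visible defects sum to (-7/12)*pi

Answer: defect(P6) = (7/12)*pi


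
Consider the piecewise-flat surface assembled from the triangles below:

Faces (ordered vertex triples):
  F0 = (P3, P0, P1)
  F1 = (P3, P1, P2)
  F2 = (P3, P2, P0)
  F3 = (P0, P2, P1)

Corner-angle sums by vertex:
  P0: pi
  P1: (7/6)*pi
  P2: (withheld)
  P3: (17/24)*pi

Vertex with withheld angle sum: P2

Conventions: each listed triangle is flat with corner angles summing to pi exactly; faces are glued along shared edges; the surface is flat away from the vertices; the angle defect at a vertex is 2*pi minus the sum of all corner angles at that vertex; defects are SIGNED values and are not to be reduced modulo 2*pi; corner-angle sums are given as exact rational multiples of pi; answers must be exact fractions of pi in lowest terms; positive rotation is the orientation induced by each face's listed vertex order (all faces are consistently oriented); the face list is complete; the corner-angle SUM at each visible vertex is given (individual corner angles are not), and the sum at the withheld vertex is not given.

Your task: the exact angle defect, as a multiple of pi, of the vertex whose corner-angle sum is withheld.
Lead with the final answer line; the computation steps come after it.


Answer: defect(P2) = (7/8)*pi

V = 4, E = 6, F = 4; chi = V - E + F = 2
Gauss-Bonnet: total defect = 2*pi*chi = 4*pi; visible defects sum to (25/8)*pi


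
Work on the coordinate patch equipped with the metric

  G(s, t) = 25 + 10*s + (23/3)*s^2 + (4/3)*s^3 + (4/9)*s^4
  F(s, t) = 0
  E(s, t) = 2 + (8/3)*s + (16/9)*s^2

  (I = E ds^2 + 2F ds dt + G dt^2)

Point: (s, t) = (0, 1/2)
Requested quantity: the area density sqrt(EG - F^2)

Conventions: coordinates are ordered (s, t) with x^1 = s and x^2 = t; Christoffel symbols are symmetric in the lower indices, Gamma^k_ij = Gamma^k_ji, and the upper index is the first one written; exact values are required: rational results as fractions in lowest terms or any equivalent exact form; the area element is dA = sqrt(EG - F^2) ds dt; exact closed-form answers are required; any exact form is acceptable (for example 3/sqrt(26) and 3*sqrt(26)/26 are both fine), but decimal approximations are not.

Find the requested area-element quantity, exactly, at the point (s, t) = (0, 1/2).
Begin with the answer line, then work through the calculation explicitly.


Answer: sqrt(EG - F^2) = 5*sqrt(2)

E = 2, F = 0, G = 25; EG - F^2 = 50


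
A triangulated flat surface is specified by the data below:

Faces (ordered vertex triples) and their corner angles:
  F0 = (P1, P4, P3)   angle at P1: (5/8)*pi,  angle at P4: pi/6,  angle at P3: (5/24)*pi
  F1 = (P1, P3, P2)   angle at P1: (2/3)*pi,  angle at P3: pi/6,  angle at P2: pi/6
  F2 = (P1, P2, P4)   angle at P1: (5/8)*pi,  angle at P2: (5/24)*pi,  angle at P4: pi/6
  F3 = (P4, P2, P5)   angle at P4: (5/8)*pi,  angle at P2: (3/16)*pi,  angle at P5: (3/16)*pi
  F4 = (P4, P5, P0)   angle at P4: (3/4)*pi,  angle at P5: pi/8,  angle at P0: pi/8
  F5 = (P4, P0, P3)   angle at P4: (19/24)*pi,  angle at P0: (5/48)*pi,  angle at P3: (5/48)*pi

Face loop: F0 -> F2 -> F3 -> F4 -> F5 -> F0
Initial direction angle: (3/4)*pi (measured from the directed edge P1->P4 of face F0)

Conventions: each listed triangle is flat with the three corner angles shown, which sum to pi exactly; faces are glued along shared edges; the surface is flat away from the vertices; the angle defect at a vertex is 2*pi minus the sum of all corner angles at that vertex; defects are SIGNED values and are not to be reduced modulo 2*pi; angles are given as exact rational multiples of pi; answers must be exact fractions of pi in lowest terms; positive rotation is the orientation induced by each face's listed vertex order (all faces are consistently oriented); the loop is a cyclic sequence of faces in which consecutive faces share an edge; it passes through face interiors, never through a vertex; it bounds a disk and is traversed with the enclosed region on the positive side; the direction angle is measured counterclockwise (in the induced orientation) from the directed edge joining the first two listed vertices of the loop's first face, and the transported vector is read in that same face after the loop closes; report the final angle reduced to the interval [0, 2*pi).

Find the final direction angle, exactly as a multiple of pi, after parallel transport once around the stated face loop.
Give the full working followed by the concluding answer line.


enclosed vertex P4: corner angles sum to (5/2)*pi, defect = 2*pi - (5/2)*pi = -pi/2
transport around the loop rotates by the sum of enclosed defects; add to the initial angle mod 2*pi
final angle = (3/4)*pi - pi/2 = pi/4 (mod 2*pi)

Answer: final direction angle = pi/4


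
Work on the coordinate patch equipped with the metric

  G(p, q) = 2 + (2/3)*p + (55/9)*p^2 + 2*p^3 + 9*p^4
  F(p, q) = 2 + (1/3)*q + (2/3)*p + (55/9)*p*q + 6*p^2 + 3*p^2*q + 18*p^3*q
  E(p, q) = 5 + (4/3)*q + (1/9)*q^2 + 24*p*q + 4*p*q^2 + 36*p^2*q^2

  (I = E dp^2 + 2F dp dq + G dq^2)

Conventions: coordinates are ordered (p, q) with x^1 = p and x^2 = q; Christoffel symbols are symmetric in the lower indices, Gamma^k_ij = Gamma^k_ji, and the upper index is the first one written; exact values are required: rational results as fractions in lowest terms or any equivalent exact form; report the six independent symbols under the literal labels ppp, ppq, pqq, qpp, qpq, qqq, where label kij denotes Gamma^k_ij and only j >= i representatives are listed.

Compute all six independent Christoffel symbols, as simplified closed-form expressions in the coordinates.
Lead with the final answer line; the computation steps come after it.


Answer: Gamma_ppp = (324*p*q^2 + 18*q^2 + 108*q)/(81*p^4 + 18*p^3 + 324*p^2*q^2 + 55*p^2 + 36*p*q^2 + 216*p*q + 6*p + q^2 + 12*q + 54), Gamma_ppq = (324*p^2*q + 36*p*q + 108*p + q + 6)/(81*p^4 + 18*p^3 + 324*p^2*q^2 + 55*p^2 + 36*p*q^2 + 216*p*q + 6*p + q^2 + 12*q + 54), Gamma_pqq = 0, Gamma_qpp = (162*p^2*q + 18*p*q + 54*q)/(81*p^4 + 18*p^3 + 324*p^2*q^2 + 55*p^2 + 36*p*q^2 + 216*p*q + 6*p + q^2 + 12*q + 54), Gamma_qpq = (162*p^3 + 27*p^2 + 55*p + 3)/(81*p^4 + 18*p^3 + 324*p^2*q^2 + 55*p^2 + 36*p*q^2 + 216*p*q + 6*p + q^2 + 12*q + 54), Gamma_qqq = 0

E = 5 + (4/3)*q + (1/9)*q^2 + 24*p*q + 4*p*q^2 + 36*p^2*q^2; F = 2 + (1/3)*q + (2/3)*p + (55/9)*p*q + 6*p^2 + 3*p^2*q + 18*p^3*q; G = 2 + (2/3)*p + (55/9)*p^2 + 2*p^3 + 9*p^4
Gamma^k_ij = (1/2) g^{kl} (d_i g_jl + d_j g_il - d_l g_ij), with g^inv = (1/(EG-F^2)) [[G, -F], [-F, E]]
first partials: E_p = 24*q + 4*q^2 + 72*p*q^2, E_q = 4/3 + (2/9)*q + 24*p + 8*p*q + 72*p^2*q, F_p = 2/3 + (55/9)*q + 12*p + 6*p*q + 54*p^2*q, F_q = 1/3 + (55/9)*p + 3*p^2 + 18*p^3, G_p = 2/3 + (110/9)*p + 6*p^2 + 36*p^3, G_q = 0
D = EG - F^2 = 6 + (4/3)*q + (2/3)*p + (1/9)*q^2 + 24*p*q + (55/9)*p^2 + 4*p*q^2 + 2*p^3 + 36*p^2*q^2 + 9*p^4
expanded: Gamma^p_pp = (G E_p - 2F F_p + F E_q)/(2D), Gamma^p_pq = (G E_q - F G_p)/(2D), Gamma^p_qq = (2G F_q - G G_p - F G_q)/(2D), Gamma^q_pp = (2E F_p - E E_q - F E_p)/(2D), Gamma^q_pq = (E G_p - F E_q)/(2D), Gamma^q_qq = (E G_q - 2F F_q + F G_p)/(2D); substitute and cancel common factors


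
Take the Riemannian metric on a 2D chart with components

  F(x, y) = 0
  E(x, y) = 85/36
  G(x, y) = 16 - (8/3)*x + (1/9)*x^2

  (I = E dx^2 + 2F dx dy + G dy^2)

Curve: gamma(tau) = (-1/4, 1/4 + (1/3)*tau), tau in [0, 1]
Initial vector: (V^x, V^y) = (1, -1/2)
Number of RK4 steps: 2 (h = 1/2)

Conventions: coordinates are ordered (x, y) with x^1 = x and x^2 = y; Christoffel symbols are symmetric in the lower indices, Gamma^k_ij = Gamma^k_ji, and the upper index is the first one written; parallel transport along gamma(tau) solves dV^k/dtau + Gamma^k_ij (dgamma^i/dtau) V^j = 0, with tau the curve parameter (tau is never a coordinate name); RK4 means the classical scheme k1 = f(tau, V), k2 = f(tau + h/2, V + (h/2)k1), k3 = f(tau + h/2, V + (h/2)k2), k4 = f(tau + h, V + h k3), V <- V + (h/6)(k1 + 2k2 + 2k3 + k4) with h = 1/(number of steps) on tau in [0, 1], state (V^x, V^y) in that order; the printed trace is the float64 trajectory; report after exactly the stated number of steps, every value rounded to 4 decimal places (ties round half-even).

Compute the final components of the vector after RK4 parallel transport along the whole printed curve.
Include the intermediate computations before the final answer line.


gamma'(tau) = (0, 1/3); f(tau, V)^k = -Gamma^k_ij(gamma(tau)) gamma'^i(tau) V^j; h = 1/2; intermediate values shown to 6 dp
curve data and Christoffel symbols at the stage parameters:
  tau = 0.000000: gamma = (-0.250000, 0.250000), gamma' = (0.000000, 0.333333); Gamma_xxx = 0.000000, Gamma_xxy = 0.000000, Gamma_xyy = 0.576471, Gamma_yxx = 0.000000, Gamma_yxy = -0.081633, Gamma_yyy = 0.000000
  tau = 0.250000: gamma = (-0.250000, 0.333333), gamma' = (0.000000, 0.333333); Gamma_xxx = 0.000000, Gamma_xxy = 0.000000, Gamma_xyy = 0.576471, Gamma_yxx = 0.000000, Gamma_yxy = -0.081633, Gamma_yyy = 0.000000
  tau = 0.500000: gamma = (-0.250000, 0.416667), gamma' = (0.000000, 0.333333); Gamma_xxx = 0.000000, Gamma_xxy = 0.000000, Gamma_xyy = 0.576471, Gamma_yxx = 0.000000, Gamma_yxy = -0.081633, Gamma_yyy = 0.000000
  tau = 0.750000: gamma = (-0.250000, 0.500000), gamma' = (0.000000, 0.333333); Gamma_xxx = 0.000000, Gamma_xxy = 0.000000, Gamma_xyy = 0.576471, Gamma_yxx = 0.000000, Gamma_yxy = -0.081633, Gamma_yyy = 0.000000
  tau = 1.000000: gamma = (-0.250000, 0.583333), gamma' = (0.000000, 0.333333); Gamma_xxx = 0.000000, Gamma_xxy = 0.000000, Gamma_xyy = 0.576471, Gamma_yxx = 0.000000, Gamma_yxy = -0.081633, Gamma_yyy = 0.000000
step 0: V^x = 1.0000, V^y = -0.5000
step 1: k1 = (0.096078, 0.027211), k2 = (0.094771, 0.027864), k3 = (0.094740, 0.027856), k4 = (0.093402, 0.028500); V <- V + (h/6)(k1 + 2k2 + 2k3 + k4): V^x = 1.0474, V^y = -0.4861
step 2: k1 = (0.093402, 0.028500), k2 = (0.092033, 0.029135), k3 = (0.092002, 0.029126), k4 = (0.090603, 0.029752); V <- V + (h/6)(k1 + 2k2 + 2k3 + k4): V^x = 1.0934, V^y = -0.4715

Answer: V^x = 1.0934, V^y = -0.4715


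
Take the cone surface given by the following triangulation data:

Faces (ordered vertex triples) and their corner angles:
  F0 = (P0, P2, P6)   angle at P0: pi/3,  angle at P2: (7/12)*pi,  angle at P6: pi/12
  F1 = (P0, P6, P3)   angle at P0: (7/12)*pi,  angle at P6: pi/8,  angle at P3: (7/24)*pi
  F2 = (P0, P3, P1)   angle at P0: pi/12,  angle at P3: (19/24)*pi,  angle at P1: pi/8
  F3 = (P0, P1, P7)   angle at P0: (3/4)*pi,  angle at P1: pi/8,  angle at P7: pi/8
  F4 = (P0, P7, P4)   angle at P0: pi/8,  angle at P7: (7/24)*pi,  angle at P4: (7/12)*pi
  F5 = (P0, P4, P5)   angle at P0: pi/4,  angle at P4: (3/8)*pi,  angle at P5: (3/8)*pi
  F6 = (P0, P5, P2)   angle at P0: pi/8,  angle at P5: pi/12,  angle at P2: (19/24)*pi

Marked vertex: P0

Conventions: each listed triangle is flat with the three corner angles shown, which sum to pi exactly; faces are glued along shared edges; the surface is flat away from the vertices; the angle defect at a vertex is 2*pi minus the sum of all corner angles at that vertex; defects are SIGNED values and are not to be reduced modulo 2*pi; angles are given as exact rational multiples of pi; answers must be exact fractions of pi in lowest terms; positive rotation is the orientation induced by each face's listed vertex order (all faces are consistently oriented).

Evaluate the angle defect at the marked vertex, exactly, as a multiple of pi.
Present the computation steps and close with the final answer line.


Sum of corner angles at P0: (9/4)*pi
defect = 2*pi - (9/4)*pi

Answer: defect(P0) = -pi/4


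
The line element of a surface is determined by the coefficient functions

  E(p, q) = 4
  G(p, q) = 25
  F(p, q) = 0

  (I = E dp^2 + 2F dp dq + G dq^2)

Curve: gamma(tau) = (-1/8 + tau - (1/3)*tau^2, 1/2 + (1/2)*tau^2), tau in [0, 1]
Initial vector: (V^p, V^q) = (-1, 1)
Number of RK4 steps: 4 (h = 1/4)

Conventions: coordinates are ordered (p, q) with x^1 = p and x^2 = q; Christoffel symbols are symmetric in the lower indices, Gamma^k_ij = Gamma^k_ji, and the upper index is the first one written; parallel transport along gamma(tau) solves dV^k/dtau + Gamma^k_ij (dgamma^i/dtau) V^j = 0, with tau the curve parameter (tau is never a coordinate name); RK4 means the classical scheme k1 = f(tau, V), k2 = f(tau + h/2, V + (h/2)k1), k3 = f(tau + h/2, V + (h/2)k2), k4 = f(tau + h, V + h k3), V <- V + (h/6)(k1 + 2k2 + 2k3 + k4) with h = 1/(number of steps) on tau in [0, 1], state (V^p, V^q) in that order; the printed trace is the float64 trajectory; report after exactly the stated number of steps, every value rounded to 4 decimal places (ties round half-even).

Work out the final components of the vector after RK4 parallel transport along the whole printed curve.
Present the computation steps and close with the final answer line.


gamma'(tau) = (1 - (2/3)*tau, tau); f(tau, V)^k = -Gamma^k_ij(gamma(tau)) gamma'^i(tau) V^j; h = 1/4; intermediate values shown to 6 dp
curve data and Christoffel symbols at the stage parameters:
  tau = 0.000000: gamma = (-0.125000, 0.500000), gamma' = (1.000000, 0.000000); Gamma_ppp = 0.000000, Gamma_ppq = 0.000000, Gamma_pqq = 0.000000, Gamma_qpp = 0.000000, Gamma_qpq = 0.000000, Gamma_qqq = 0.000000
  tau = 0.125000: gamma = (-0.005208, 0.507812), gamma' = (0.916667, 0.125000); Gamma_ppp = 0.000000, Gamma_ppq = 0.000000, Gamma_pqq = 0.000000, Gamma_qpp = 0.000000, Gamma_qpq = 0.000000, Gamma_qqq = 0.000000
  tau = 0.250000: gamma = (0.104167, 0.531250), gamma' = (0.833333, 0.250000); Gamma_ppp = 0.000000, Gamma_ppq = 0.000000, Gamma_pqq = 0.000000, Gamma_qpp = 0.000000, Gamma_qpq = 0.000000, Gamma_qqq = 0.000000
  tau = 0.375000: gamma = (0.203125, 0.570312), gamma' = (0.750000, 0.375000); Gamma_ppp = 0.000000, Gamma_ppq = 0.000000, Gamma_pqq = 0.000000, Gamma_qpp = 0.000000, Gamma_qpq = 0.000000, Gamma_qqq = 0.000000
  tau = 0.500000: gamma = (0.291667, 0.625000), gamma' = (0.666667, 0.500000); Gamma_ppp = 0.000000, Gamma_ppq = 0.000000, Gamma_pqq = 0.000000, Gamma_qpp = 0.000000, Gamma_qpq = 0.000000, Gamma_qqq = 0.000000
  tau = 0.625000: gamma = (0.369792, 0.695312), gamma' = (0.583333, 0.625000); Gamma_ppp = 0.000000, Gamma_ppq = 0.000000, Gamma_pqq = 0.000000, Gamma_qpp = 0.000000, Gamma_qpq = 0.000000, Gamma_qqq = 0.000000
  tau = 0.750000: gamma = (0.437500, 0.781250), gamma' = (0.500000, 0.750000); Gamma_ppp = 0.000000, Gamma_ppq = 0.000000, Gamma_pqq = 0.000000, Gamma_qpp = 0.000000, Gamma_qpq = 0.000000, Gamma_qqq = 0.000000
  tau = 0.875000: gamma = (0.494792, 0.882812), gamma' = (0.416667, 0.875000); Gamma_ppp = 0.000000, Gamma_ppq = 0.000000, Gamma_pqq = 0.000000, Gamma_qpp = 0.000000, Gamma_qpq = 0.000000, Gamma_qqq = 0.000000
  tau = 1.000000: gamma = (0.541667, 1.000000), gamma' = (0.333333, 1.000000); Gamma_ppp = 0.000000, Gamma_ppq = 0.000000, Gamma_pqq = 0.000000, Gamma_qpp = 0.000000, Gamma_qpq = 0.000000, Gamma_qqq = 0.000000
step 0: V^p = -1.0000, V^q = 1.0000
step 1: k1 = (0.000000, 0.000000), k2 = (0.000000, 0.000000), k3 = (0.000000, 0.000000), k4 = (0.000000, 0.000000); V <- V + (h/6)(k1 + 2k2 + 2k3 + k4): V^p = -1.0000, V^q = 1.0000
step 2: k1 = (0.000000, 0.000000), k2 = (0.000000, 0.000000), k3 = (0.000000, 0.000000), k4 = (0.000000, 0.000000); V <- V + (h/6)(k1 + 2k2 + 2k3 + k4): V^p = -1.0000, V^q = 1.0000
step 3: k1 = (0.000000, 0.000000), k2 = (0.000000, 0.000000), k3 = (0.000000, 0.000000), k4 = (0.000000, 0.000000); V <- V + (h/6)(k1 + 2k2 + 2k3 + k4): V^p = -1.0000, V^q = 1.0000
step 4: k1 = (0.000000, 0.000000), k2 = (0.000000, 0.000000), k3 = (0.000000, 0.000000), k4 = (0.000000, 0.000000); V <- V + (h/6)(k1 + 2k2 + 2k3 + k4): V^p = -1.0000, V^q = 1.0000

Answer: V^p = -1.0000, V^q = 1.0000


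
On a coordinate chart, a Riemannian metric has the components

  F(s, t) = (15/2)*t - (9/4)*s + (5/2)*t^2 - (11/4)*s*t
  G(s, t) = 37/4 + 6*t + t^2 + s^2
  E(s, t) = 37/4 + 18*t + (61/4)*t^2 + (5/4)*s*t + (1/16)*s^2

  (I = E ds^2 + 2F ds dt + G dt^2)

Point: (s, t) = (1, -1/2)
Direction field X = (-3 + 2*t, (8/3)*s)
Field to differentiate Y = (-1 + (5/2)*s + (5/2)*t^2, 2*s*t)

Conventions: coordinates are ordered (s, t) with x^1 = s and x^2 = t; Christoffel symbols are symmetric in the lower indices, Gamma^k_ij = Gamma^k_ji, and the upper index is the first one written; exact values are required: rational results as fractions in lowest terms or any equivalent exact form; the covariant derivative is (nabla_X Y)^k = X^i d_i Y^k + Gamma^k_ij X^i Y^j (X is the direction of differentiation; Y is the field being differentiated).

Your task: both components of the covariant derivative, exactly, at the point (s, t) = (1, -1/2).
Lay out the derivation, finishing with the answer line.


E = 7/2, F = -4, G = 15/2 at the point
E_s = -1/2, E_t = 4, F_s = -7/8, F_t = 9/4, G_s = 2, G_t = 5
EG - F^2 = 41/4;  g^inv = (4/41) * [[15/2, 4], [4, 7/2]]
first-kind symbols [ij,l] = (1/2)(d_i g_jl + d_j g_il - d_l g_ij): [ss,s] = E_s/2 = -1/4, [ss,t] = F_s - E_t/2 = -23/8, [st,s] = E_t/2 = 2, [st,t] = G_s/2 = 1, [tt,s] = F_t - G_s/2 = 5/4, [tt,t] = G_t/2 = 5/2
Gamma^s_ij = (G*[ij,s] - F*[ij,t])/(EG - F^2), Gamma^t_ij = (E*[ij,t] - F*[ij,s])/(EG - F^2)
Gamma_sss = -107/82, Gamma_sst = 76/41, Gamma_stt = 155/82, Gamma_tss = -177/164, Gamma_tst = 46/41, Gamma_ttt = 55/41
X = (-4, 8/3), Y = (17/8, -1) at the point

Answer: (nabla_X Y)^s = 3593/492, (nabla_X Y)^t = 25363/984


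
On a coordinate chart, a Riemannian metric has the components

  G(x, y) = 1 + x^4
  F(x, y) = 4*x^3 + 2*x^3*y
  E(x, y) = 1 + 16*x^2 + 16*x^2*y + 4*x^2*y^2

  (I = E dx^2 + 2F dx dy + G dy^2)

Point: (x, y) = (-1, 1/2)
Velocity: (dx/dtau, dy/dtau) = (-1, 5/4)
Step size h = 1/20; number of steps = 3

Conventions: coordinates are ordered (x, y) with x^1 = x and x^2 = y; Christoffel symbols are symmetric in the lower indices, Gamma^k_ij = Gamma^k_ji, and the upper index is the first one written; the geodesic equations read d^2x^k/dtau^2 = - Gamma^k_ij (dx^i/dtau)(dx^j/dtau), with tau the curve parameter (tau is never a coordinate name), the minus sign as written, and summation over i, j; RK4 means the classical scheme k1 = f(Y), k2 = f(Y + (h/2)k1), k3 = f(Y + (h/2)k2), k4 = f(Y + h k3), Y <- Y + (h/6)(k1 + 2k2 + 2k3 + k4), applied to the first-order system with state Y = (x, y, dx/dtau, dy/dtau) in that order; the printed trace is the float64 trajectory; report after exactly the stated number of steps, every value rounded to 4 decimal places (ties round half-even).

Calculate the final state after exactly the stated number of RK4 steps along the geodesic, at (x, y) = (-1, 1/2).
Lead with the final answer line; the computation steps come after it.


Answer: x = -1.1323, y = 0.6839, dx/dtau = -0.7808, dy/dtau = 1.2049

f(Y) = (dx/dtau, dy/dtau, -Gamma^x_ij Y'^i Y'^j, -Gamma^y_ij Y'^i Y'^j) with the Gammas evaluated at the stage position; h = 0.050000; intermediate values shown to 6 dp
step 0: x = -1.0000, y = 0.5000, dx/dtau = -1.0000, dy/dtau = 1.2500
step 1:
  k1: at (x, y) = (-1.000000, 0.500000), (dx/dtau, dy/dtau) = (-1.000000, 1.250000); Gamma_xxx = -0.925926, Gamma_xxy = 0.370370, Gamma_xyy = 0.000000, Gamma_yxx = 0.185185, Gamma_yxy = -0.074074, Gamma_yyy = 0.000000; k1 = (-1.000000, 1.250000, 1.851852, -0.370370)
  k2: at (x, y) = (-1.025000, 0.531250), (dx/dtau, dy/dtau) = (-0.953704, 1.240741); Gamma_xxx = -0.904907, Gamma_xxy = 0.366432, Gamma_xyy = 0.000000, Gamma_yxx = 0.183216, Gamma_yxy = -0.074191, Gamma_yyy = 0.000000; k2 = (-0.953704, 1.240741, 1.690256, -0.342225)
  k3: at (x, y) = (-1.023843, 0.531019), (dx/dtau, dy/dtau) = (-0.957744, 1.241444); Gamma_xxx = -0.905926, Gamma_xxy = 0.366463, Gamma_xyy = 0.000000, Gamma_yxx = 0.183232, Gamma_yxy = -0.074120, Gamma_yyy = 0.000000; k3 = (-0.957744, 1.241444, 1.702420, -0.344330)
  k4: at (x, y) = (-1.047887, 0.562072), (dx/dtau, dy/dtau) = (-0.914879, 1.232784); Gamma_xxx = -0.886482, Gamma_xxy = 0.362571, Gamma_xyy = 0.000000, Gamma_yxx = 0.181285, Gamma_yxy = -0.074146, Gamma_yyy = 0.000000; k4 = (-0.914879, 1.232784, 1.559838, -0.318987)
  Y <- Y + (h/6)(k1 + 2k2 + 2k3 + k4): x = -1.0478, y = 0.5621, dx/dtau = -0.9150, dy/dtau = 1.2328
step 2:
  k1: at (x, y) = (-1.047815, 0.562060), (dx/dtau, dy/dtau) = (-0.915025, 1.232813); Gamma_xxx = -0.886543, Gamma_xxy = 0.362573, Gamma_xyy = 0.000000, Gamma_yxx = 0.181286, Gamma_yxy = -0.074141, Gamma_yyy = 0.000000; k1 = (-0.915025, 1.232813, 1.560279, -0.319057)
  k2: at (x, y) = (-1.070690, 0.592880), (dx/dtau, dy/dtau) = (-0.876018, 1.224836); Gamma_xxx = -0.868762, Gamma_xxy = 0.358742, Gamma_xyy = 0.000000, Gamma_yxx = 0.179371, Gamma_yxy = -0.074069, Gamma_yyy = 0.000000; k2 = (-0.876018, 1.224836, 1.436539, -0.296598)
  k3: at (x, y) = (-1.069715, 0.592681), (dx/dtau, dy/dtau) = (-0.879111, 1.225398); Gamma_xxx = -0.869560, Gamma_xxy = 0.358772, Gamma_xyy = 0.000000, Gamma_yxx = 0.179386, Gamma_yxy = -0.074013, Gamma_yyy = 0.000000; k3 = (-0.879111, 1.225398, 1.445010, -0.298099)
  k4: at (x, y) = (-1.091770, 0.623330), (dx/dtau, dy/dtau) = (-0.842774, 1.217908); Gamma_xxx = -0.853010, Gamma_xxy = 0.355004, Gamma_xyy = 0.000000, Gamma_yxx = 0.177502, Gamma_yxy = -0.073872, Gamma_yyy = 0.000000; k4 = (-0.842774, 1.217908, 1.334633, -0.277722)
  Y <- Y + (h/6)(k1 + 2k2 + 2k3 + k4): x = -1.0917, y = 0.6233, dx/dtau = -0.8429, dy/dtau = 1.2179
step 3:
  k1: at (x, y) = (-1.091715, 0.623320), (dx/dtau, dy/dtau) = (-0.842875, 1.217928); Gamma_xxx = -0.853054, Gamma_xxy = 0.355005, Gamma_xyy = 0.000000, Gamma_yxx = 0.177503, Gamma_yxy = -0.073869, Gamma_yyy = 0.000000; k1 = (-0.842875, 1.217928, 1.334910, -0.277767)
  k2: at (x, y) = (-1.112787, 0.653768), (dx/dtau, dy/dtau) = (-0.809502, 1.210984); Gamma_xxx = -0.837799, Gamma_xxy = 0.351309, Gamma_xyy = 0.000000, Gamma_yxx = 0.175654, Gamma_yxy = -0.073656, Gamma_yyy = 0.000000; k2 = (-0.809502, 1.210984, 1.237775, -0.259514)
  k3: at (x, y) = (-1.111953, 0.653594), (dx/dtau, dy/dtau) = (-0.811930, 1.211440); Gamma_xxx = -0.838438, Gamma_xxy = 0.351336, Gamma_xyy = 0.000000, Gamma_yxx = 0.175668, Gamma_yxy = -0.073611, Gamma_yyy = 0.000000; k3 = (-0.811930, 1.211440, 1.243876, -0.260615)
  k4: at (x, y) = (-1.132312, 0.683892), (dx/dtau, dy/dtau) = (-0.780681, 1.204897); Gamma_xxx = -0.824166, Gamma_xxy = 0.347709, Gamma_xyy = 0.000000, Gamma_yxx = 0.173854, Gamma_yxy = -0.073348, Gamma_yyy = 0.000000; k4 = (-0.780681, 1.204897, 1.156435, -0.243945)
  Y <- Y + (h/6)(k1 + 2k2 + 2k3 + k4): x = -1.1323, y = 0.6839, dx/dtau = -0.7808, dy/dtau = 1.2049
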